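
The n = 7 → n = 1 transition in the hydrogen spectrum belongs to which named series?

Lyman

The series is set by the lower level: n_f = 1 is the Lyman series.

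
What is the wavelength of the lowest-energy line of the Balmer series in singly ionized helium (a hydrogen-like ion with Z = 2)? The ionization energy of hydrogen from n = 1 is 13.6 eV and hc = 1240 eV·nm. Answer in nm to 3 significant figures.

164 nm

The Balmer series terminates on n_f = 2; the first line has n_i = 2+1 = 3.
ΔE = 54.40 × (1/2² − 1/3²) = 7.556 eV.
λ = 1240 / 7.556 = 164 nm.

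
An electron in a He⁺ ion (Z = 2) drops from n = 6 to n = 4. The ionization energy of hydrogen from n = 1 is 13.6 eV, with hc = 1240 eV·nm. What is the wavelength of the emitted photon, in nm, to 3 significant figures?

For Z = 2 the level energies scale as Z², so the effective Rydberg energy is 13.6 × 4 = 54.40 eV.
ΔE = 54.40 × (1/4² − 1/6²) = 54.40 × 0.03472 = 1.889 eV.
λ = hc/ΔE = 1240 / 1.889 = 656 nm.

656 nm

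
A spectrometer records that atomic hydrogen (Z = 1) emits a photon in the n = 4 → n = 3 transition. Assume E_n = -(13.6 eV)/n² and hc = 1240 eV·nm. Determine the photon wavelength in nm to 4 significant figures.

1876 nm

ΔE = 13.60 × (1/3² − 1/4²) = 13.60 × 0.04861 = 0.6611 eV.
λ = hc/ΔE = 1240 / 0.6611 = 1876 nm.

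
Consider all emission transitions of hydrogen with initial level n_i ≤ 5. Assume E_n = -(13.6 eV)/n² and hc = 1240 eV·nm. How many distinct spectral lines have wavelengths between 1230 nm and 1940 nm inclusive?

Enumerate all n_i → n_f pairs with 1 ≤ n_f < n_i ≤ 5 and compute λ = 1240 / [13.6·1·(1/n_f² − 1/n_i²)].
Lines falling in [1230, 1940] nm: 5→3 (1282 nm), 4→3 (1876 nm).

2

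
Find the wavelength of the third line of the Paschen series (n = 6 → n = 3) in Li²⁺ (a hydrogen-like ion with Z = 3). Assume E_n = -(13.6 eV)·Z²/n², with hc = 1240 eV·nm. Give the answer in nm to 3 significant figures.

122 nm

The Paschen series terminates on n_f = 3; the third line has n_i = 3+3 = 6.
ΔE = 122.4 × (1/3² − 1/6²) = 10.20 eV.
λ = 1240 / 10.20 = 122 nm.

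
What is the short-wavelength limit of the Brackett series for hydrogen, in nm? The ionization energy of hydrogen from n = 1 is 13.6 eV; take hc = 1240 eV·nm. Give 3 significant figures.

1460 nm

The Brackett series has lower level n_f = 4; the series limit corresponds to n_i → ∞.
ΔE_max = 13.6 × 1 / 4² = 0.8500 eV.
λ_min = 1240 / 0.8500 = 1460 nm.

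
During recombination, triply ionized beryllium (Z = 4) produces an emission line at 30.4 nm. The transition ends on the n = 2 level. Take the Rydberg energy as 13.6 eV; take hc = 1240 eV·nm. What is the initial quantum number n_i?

n_i = 4

The photon energy is ΔE = hc/λ = 1240 / 30.4 = 40.79 eV.
With Z = 4, ΔE = 217.6 × (1/n_f² − 1/n_i²), so 1/n_f² − 1/n_i² = 0.1875.
With n_f = 2: 1/n_i² = 1/4 − 0.1875 = 0.06255, so n_i ≈ 4.00.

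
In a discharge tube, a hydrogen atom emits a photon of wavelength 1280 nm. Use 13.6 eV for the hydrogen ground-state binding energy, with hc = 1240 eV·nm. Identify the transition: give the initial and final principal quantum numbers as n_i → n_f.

n_i = 5, n_f = 3

The photon energy is ΔE = hc/λ = 1240 / 1280 = 0.9688 eV.
With Z = 1, ΔE = 13.60 × (1/n_f² − 1/n_i²), so 1/n_f² − 1/n_i² = 0.07123.
Trying n_f = 3 gives 1/n_i² = 0.03988, i.e. n_i ≈ 5; this pair matches.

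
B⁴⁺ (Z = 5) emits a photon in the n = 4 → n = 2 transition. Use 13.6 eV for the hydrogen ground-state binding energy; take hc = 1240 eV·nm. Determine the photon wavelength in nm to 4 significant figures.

19.45 nm

For Z = 5 the level energies scale as Z², so the effective Rydberg energy is 13.6 × 25 = 340.0 eV.
ΔE = 340.0 × (1/2² − 1/4²) = 340.0 × 0.1875 = 63.75 eV.
λ = hc/ΔE = 1240 / 63.75 = 19.45 nm.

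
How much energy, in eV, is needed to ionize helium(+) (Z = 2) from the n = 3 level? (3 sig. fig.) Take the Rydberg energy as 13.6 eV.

E_n = −13.6 Z²/n² = −54.40/n² eV for Z = 2.
E_3 = −54.40/9 = −6.04 eV, so ionization (to E = 0) requires 6.04 eV.

6.04 eV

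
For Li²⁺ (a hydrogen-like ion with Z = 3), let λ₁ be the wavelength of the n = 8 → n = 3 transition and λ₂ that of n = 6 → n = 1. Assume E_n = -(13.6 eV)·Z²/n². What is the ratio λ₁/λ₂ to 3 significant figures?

λ ∝ 1/ΔE ∝ 1/(1/n_f² − 1/n_i²), and the Z² and hc factors cancel in the ratio.
λ₁/λ₂ = (1/1² − 1/6²)/(1/3² − 1/8²) = 0.9722/0.09549 = 10.2.

10.2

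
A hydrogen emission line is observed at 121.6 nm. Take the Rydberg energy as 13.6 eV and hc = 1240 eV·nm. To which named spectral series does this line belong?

Lyman

ΔE = 1240/121.6 = 10.20 eV.
This matches 13.6 × (1/1² − 1/2²), so n_f = 1: the Lyman series.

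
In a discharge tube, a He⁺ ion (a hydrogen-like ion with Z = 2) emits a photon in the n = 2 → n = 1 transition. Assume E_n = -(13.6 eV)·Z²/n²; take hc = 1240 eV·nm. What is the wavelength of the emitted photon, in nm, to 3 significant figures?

30.4 nm

For Z = 2 the level energies scale as Z², so the effective Rydberg energy is 13.6 × 4 = 54.40 eV.
ΔE = 54.40 × (1/1² − 1/2²) = 54.40 × 0.7500 = 40.80 eV.
λ = hc/ΔE = 1240 / 40.80 = 30.4 nm.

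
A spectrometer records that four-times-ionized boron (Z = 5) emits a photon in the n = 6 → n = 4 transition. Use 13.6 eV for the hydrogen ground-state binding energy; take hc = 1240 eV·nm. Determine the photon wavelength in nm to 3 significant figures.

For Z = 5 the level energies scale as Z², so the effective Rydberg energy is 13.6 × 25 = 340.0 eV.
ΔE = 340.0 × (1/4² − 1/6²) = 340.0 × 0.03472 = 11.81 eV.
λ = hc/ΔE = 1240 / 11.81 = 105 nm.

105 nm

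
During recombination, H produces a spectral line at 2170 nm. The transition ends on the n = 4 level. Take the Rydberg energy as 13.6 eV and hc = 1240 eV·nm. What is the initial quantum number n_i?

n_i = 7

The photon energy is ΔE = hc/λ = 1240 / 2170 = 0.5714 eV.
With Z = 1, ΔE = 13.60 × (1/n_f² − 1/n_i²), so 1/n_f² − 1/n_i² = 0.04202.
With n_f = 4: 1/n_i² = 1/16 − 0.04202 = 0.02048, so n_i ≈ 6.99.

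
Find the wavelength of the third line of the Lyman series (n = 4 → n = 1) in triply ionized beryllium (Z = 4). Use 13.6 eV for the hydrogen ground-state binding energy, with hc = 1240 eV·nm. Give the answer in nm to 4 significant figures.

6.078 nm

The Lyman series terminates on n_f = 1; the third line has n_i = 1+3 = 4.
ΔE = 217.6 × (1/1² − 1/4²) = 204.0 eV.
λ = 1240 / 204.0 = 6.078 nm.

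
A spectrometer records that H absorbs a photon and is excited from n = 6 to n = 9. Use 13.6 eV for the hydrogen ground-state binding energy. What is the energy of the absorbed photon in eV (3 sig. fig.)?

0.210 eV

E_9 = −13.60/81 = −0.1679 eV and E_6 = −13.60/36 = −0.3778 eV.
The photon energy is |E_9 − E_6| = 0.210 eV.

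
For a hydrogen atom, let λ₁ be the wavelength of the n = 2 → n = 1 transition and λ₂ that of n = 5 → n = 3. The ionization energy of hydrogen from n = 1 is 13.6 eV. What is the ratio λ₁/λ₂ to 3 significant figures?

λ ∝ 1/ΔE ∝ 1/(1/n_f² − 1/n_i²), and the Z² and hc factors cancel in the ratio.
λ₁/λ₂ = (1/3² − 1/5²)/(1/1² − 1/2²) = 0.07111/0.7500 = 0.0948.

0.0948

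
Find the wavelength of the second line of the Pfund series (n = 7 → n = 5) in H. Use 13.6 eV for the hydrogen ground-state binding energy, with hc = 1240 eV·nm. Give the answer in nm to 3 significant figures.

The Pfund series terminates on n_f = 5; the second line has n_i = 5+2 = 7.
ΔE = 13.60 × (1/5² − 1/7²) = 0.2664 eV.
λ = 1240 / 0.2664 = 4650 nm.

4650 nm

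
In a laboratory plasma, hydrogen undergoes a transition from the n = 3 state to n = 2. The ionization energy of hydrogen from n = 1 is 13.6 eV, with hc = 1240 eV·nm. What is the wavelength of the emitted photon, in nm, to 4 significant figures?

ΔE = 13.60 × (1/2² − 1/3²) = 13.60 × 0.1389 = 1.889 eV.
λ = hc/ΔE = 1240 / 1.889 = 656.5 nm.

656.5 nm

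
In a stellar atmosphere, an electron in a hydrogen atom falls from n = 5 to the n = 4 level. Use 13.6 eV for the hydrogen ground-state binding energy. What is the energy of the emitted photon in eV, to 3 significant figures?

0.306 eV

E_5 = −13.60/25 = −0.5440 eV and E_4 = −13.60/16 = −0.8500 eV.
The photon energy is |E_5 − E_4| = 0.306 eV.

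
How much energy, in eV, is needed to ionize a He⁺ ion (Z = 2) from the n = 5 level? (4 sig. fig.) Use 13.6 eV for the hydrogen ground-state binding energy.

2.176 eV

E_n = −13.6 Z²/n² = −54.40/n² eV for Z = 2.
E_5 = −54.40/25 = −2.176 eV, so ionization (to E = 0) requires 2.176 eV.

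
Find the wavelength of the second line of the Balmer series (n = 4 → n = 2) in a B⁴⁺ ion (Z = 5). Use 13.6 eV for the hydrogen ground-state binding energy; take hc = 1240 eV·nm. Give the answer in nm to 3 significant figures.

The Balmer series terminates on n_f = 2; the second line has n_i = 2+2 = 4.
ΔE = 340.0 × (1/2² − 1/4²) = 63.75 eV.
λ = 1240 / 63.75 = 19.5 nm.

19.5 nm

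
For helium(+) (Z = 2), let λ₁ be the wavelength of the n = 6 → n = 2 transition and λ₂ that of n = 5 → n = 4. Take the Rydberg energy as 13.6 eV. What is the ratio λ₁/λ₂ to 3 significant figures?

0.101

λ ∝ 1/ΔE ∝ 1/(1/n_f² − 1/n_i²), and the Z² and hc factors cancel in the ratio.
λ₁/λ₂ = (1/4² − 1/5²)/(1/2² − 1/6²) = 0.02250/0.2222 = 0.101.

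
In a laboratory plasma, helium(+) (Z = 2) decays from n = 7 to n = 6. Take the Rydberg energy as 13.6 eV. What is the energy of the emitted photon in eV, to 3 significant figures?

The Bohr energies scale as Z², so for Z = 2: E_n = −54.40/n² eV.
E_7 = −54.40/49 = −1.110 eV and E_6 = −54.40/36 = −1.511 eV.
The photon energy is |E_7 − E_6| = 0.401 eV.

0.401 eV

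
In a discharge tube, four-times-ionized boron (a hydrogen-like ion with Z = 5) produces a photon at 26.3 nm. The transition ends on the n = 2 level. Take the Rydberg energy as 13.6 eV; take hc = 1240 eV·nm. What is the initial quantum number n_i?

n_i = 3

The photon energy is ΔE = hc/λ = 1240 / 26.3 = 47.15 eV.
With Z = 5, ΔE = 340.0 × (1/n_f² − 1/n_i²), so 1/n_f² − 1/n_i² = 0.1387.
With n_f = 2: 1/n_i² = 1/4 − 0.1387 = 0.1113, so n_i ≈ 3.00.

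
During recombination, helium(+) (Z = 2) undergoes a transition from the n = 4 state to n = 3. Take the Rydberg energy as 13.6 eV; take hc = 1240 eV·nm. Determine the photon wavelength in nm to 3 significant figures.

For Z = 2 the level energies scale as Z², so the effective Rydberg energy is 13.6 × 4 = 54.40 eV.
ΔE = 54.40 × (1/3² − 1/4²) = 54.40 × 0.04861 = 2.644 eV.
λ = hc/ΔE = 1240 / 2.644 = 469 nm.

469 nm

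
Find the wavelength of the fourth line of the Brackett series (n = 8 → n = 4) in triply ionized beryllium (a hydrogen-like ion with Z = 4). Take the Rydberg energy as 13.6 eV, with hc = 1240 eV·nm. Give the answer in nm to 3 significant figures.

The Brackett series terminates on n_f = 4; the fourth line has n_i = 4+4 = 8.
ΔE = 217.6 × (1/4² − 1/8²) = 10.20 eV.
λ = 1240 / 10.20 = 122 nm.

122 nm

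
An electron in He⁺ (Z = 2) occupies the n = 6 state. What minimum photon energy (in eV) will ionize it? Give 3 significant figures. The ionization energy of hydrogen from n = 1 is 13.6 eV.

E_n = −13.6 Z²/n² = −54.40/n² eV for Z = 2.
E_6 = −54.40/36 = −1.51 eV, so ionization (to E = 0) requires 1.51 eV.

1.51 eV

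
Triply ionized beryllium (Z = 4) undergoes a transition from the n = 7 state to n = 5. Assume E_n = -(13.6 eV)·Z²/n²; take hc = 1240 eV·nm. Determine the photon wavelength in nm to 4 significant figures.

290.9 nm

For Z = 4 the level energies scale as Z², so the effective Rydberg energy is 13.6 × 16 = 217.6 eV.
ΔE = 217.6 × (1/5² − 1/7²) = 217.6 × 0.01959 = 4.263 eV.
λ = hc/ΔE = 1240 / 4.263 = 290.9 nm.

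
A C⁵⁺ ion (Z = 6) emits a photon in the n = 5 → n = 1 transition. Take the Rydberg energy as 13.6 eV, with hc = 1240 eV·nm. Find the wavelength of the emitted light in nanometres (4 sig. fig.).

2.638 nm

For Z = 6 the level energies scale as Z², so the effective Rydberg energy is 13.6 × 36 = 489.6 eV.
ΔE = 489.6 × (1/1² − 1/5²) = 489.6 × 0.9600 = 470.0 eV.
λ = hc/ΔE = 1240 / 470.0 = 2.638 nm.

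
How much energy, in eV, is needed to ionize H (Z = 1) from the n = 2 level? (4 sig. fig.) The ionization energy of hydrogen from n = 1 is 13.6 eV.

3.400 eV

E_2 = −13.60/4 = −3.400 eV, so ionization (to E = 0) requires 3.400 eV.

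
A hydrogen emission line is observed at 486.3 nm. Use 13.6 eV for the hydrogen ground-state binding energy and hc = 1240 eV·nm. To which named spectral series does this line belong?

ΔE = 1240/486.3 = 2.550 eV.
This matches 13.6 × (1/2² − 1/4²), so n_f = 2: the Balmer series.

Balmer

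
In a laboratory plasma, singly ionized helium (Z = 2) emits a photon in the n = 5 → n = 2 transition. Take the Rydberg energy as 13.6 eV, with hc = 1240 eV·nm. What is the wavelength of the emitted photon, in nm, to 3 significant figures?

For Z = 2 the level energies scale as Z², so the effective Rydberg energy is 13.6 × 4 = 54.40 eV.
ΔE = 54.40 × (1/2² − 1/5²) = 54.40 × 0.2100 = 11.42 eV.
λ = hc/ΔE = 1240 / 11.42 = 109 nm.

109 nm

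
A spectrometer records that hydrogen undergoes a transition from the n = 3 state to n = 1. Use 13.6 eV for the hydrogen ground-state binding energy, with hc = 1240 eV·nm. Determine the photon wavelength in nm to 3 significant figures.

ΔE = 13.60 × (1/1² − 1/3²) = 13.60 × 0.8889 = 12.09 eV.
λ = hc/ΔE = 1240 / 12.09 = 103 nm.
This line belongs to the Lyman series.

103 nm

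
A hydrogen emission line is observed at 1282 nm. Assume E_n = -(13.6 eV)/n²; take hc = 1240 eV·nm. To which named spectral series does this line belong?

ΔE = 1240/1282 = 0.9672 eV.
This matches 13.6 × (1/3² − 1/5²), so n_f = 3: the Paschen series.

Paschen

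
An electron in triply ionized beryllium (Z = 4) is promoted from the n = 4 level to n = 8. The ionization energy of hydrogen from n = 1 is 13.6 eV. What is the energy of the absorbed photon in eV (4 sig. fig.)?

10.20 eV

The Bohr energies scale as Z², so for Z = 4: E_n = −217.6/n² eV.
E_8 = −217.6/64 = −3.400 eV and E_4 = −217.6/16 = −13.60 eV.
The photon energy is |E_8 − E_4| = 10.20 eV.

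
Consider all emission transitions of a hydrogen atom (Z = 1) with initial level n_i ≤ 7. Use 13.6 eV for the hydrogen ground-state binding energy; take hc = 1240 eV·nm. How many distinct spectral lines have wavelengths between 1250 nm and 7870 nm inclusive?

Enumerate all n_i → n_f pairs with 1 ≤ n_f < n_i ≤ 7 and compute λ = 1240 / [13.6·1·(1/n_f² − 1/n_i²)].
Lines falling in [1250, 7870] nm: 5→3 (1282 nm), 4→3 (1876 nm), 7→4 (2166 nm), 6→4 (2626 nm), 5→4 (4052 nm), 7→5 (4654 nm), 6→5 (7460 nm).

7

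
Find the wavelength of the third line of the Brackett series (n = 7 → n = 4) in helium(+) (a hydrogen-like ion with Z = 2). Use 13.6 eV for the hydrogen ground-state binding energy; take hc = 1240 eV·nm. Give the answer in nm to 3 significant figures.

The Brackett series terminates on n_f = 4; the third line has n_i = 4+3 = 7.
ΔE = 54.40 × (1/4² − 1/7²) = 2.290 eV.
λ = 1240 / 2.290 = 542 nm.

542 nm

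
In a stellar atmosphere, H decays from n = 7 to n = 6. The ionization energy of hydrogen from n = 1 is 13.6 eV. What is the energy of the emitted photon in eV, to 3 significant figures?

E_7 = −13.60/49 = −0.2776 eV and E_6 = −13.60/36 = −0.3778 eV.
The photon energy is |E_7 − E_6| = 0.100 eV.

0.100 eV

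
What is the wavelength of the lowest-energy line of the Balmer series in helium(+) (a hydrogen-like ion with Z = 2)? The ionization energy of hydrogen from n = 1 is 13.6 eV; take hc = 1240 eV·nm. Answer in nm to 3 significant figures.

The Balmer series terminates on n_f = 2; the first line has n_i = 2+1 = 3.
ΔE = 54.40 × (1/2² − 1/3²) = 7.556 eV.
λ = 1240 / 7.556 = 164 nm.

164 nm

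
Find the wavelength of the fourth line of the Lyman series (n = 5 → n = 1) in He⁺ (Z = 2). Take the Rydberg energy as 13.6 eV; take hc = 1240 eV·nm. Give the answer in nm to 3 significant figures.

23.7 nm

The Lyman series terminates on n_f = 1; the fourth line has n_i = 1+4 = 5.
ΔE = 54.40 × (1/1² − 1/5²) = 52.22 eV.
λ = 1240 / 52.22 = 23.7 nm.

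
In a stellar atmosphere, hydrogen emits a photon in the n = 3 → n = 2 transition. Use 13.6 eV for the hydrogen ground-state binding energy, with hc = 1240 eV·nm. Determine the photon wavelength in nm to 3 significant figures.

656 nm

ΔE = 13.60 × (1/2² − 1/3²) = 13.60 × 0.1389 = 1.889 eV.
λ = hc/ΔE = 1240 / 1.889 = 656 nm.
This line belongs to the Balmer series.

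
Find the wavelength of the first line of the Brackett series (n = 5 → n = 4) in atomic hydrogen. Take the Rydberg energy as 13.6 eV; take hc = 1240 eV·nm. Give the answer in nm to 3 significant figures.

The Brackett series terminates on n_f = 4; the first line has n_i = 4+1 = 5.
ΔE = 13.60 × (1/4² − 1/5²) = 0.3060 eV.
λ = 1240 / 0.3060 = 4050 nm.

4050 nm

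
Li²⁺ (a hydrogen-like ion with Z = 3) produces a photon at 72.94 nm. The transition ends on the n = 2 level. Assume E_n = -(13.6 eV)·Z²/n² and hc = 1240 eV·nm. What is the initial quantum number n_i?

n_i = 3

The photon energy is ΔE = hc/λ = 1240 / 72.94 = 17.00 eV.
With Z = 3, ΔE = 122.4 × (1/n_f² − 1/n_i²), so 1/n_f² − 1/n_i² = 0.1389.
With n_f = 2: 1/n_i² = 1/4 − 0.1389 = 0.1111, so n_i ≈ 3.00.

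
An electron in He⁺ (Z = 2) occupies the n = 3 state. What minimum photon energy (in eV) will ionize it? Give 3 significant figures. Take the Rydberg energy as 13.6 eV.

6.04 eV

E_n = −13.6 Z²/n² = −54.40/n² eV for Z = 2.
E_3 = −54.40/9 = −6.04 eV, so ionization (to E = 0) requires 6.04 eV.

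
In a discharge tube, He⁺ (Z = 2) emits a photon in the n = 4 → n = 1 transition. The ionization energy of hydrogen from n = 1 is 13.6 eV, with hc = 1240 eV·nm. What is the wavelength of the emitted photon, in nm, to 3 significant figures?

For Z = 2 the level energies scale as Z², so the effective Rydberg energy is 13.6 × 4 = 54.40 eV.
ΔE = 54.40 × (1/1² − 1/4²) = 54.40 × 0.9375 = 51.00 eV.
λ = hc/ΔE = 1240 / 51.00 = 24.3 nm.

24.3 nm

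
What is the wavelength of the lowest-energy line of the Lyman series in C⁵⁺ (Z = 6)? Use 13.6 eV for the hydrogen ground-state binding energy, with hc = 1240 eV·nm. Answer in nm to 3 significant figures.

3.38 nm

The Lyman series terminates on n_f = 1; the first line has n_i = 1+1 = 2.
ΔE = 489.6 × (1/1² − 1/2²) = 367.2 eV.
λ = 1240 / 367.2 = 3.38 nm.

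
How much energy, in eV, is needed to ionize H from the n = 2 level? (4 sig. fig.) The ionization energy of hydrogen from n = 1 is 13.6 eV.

3.400 eV

E_2 = −13.60/4 = −3.400 eV, so ionization (to E = 0) requires 3.400 eV.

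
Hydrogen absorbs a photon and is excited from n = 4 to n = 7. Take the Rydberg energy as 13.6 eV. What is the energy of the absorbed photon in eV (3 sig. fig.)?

E_7 = −13.60/49 = −0.2776 eV and E_4 = −13.60/16 = −0.8500 eV.
The photon energy is |E_7 − E_4| = 0.572 eV.

0.572 eV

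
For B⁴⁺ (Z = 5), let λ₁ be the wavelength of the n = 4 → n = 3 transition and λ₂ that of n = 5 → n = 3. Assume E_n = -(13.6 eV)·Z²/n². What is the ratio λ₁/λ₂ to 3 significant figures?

1.46

λ ∝ 1/ΔE ∝ 1/(1/n_f² − 1/n_i²), and the Z² and hc factors cancel in the ratio.
λ₁/λ₂ = (1/3² − 1/5²)/(1/3² − 1/4²) = 0.07111/0.04861 = 1.46.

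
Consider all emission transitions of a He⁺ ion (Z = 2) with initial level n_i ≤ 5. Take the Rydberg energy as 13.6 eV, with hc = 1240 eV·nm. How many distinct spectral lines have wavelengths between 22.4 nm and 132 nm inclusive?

6

Enumerate all n_i → n_f pairs with 1 ≤ n_f < n_i ≤ 5 and compute λ = 1240 / [13.6·4·(1/n_f² − 1/n_i²)].
Lines falling in [22.4, 132] nm: 5→1 (23.74 nm), 4→1 (24.31 nm), 3→1 (25.64 nm), 2→1 (30.39 nm), 5→2 (108.5 nm), 4→2 (121.6 nm).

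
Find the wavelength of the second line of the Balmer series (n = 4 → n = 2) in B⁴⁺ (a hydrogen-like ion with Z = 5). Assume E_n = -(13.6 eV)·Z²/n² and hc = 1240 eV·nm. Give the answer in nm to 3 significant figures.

19.5 nm

The Balmer series terminates on n_f = 2; the second line has n_i = 2+2 = 4.
ΔE = 340.0 × (1/2² − 1/4²) = 63.75 eV.
λ = 1240 / 63.75 = 19.5 nm.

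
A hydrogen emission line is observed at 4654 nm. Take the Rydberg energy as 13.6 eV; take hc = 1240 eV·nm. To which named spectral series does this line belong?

ΔE = 1240/4654 = 0.2664 eV.
This matches 13.6 × (1/5² − 1/7²), so n_f = 5: the Pfund series.

Pfund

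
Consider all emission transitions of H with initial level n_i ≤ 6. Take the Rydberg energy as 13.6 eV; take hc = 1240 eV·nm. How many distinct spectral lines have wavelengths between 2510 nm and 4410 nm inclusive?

2

Enumerate all n_i → n_f pairs with 1 ≤ n_f < n_i ≤ 6 and compute λ = 1240 / [13.6·1·(1/n_f² − 1/n_i²)].
Lines falling in [2510, 4410] nm: 6→4 (2626 nm), 5→4 (4052 nm).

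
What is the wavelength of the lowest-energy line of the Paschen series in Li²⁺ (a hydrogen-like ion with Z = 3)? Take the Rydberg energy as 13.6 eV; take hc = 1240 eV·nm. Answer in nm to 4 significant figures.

208.4 nm

The Paschen series terminates on n_f = 3; the first line has n_i = 3+1 = 4.
ΔE = 122.4 × (1/3² − 1/4²) = 5.950 eV.
λ = 1240 / 5.950 = 208.4 nm.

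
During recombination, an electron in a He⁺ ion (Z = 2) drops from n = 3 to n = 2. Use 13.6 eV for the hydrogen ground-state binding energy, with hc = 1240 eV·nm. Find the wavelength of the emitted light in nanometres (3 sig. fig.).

164 nm

For Z = 2 the level energies scale as Z², so the effective Rydberg energy is 13.6 × 4 = 54.40 eV.
ΔE = 54.40 × (1/2² − 1/3²) = 54.40 × 0.1389 = 7.556 eV.
λ = hc/ΔE = 1240 / 7.556 = 164 nm.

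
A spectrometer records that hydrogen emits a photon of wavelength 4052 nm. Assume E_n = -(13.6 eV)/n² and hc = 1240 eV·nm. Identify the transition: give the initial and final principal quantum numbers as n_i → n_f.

The photon energy is ΔE = hc/λ = 1240 / 4052 = 0.3060 eV.
With Z = 1, ΔE = 13.60 × (1/n_f² − 1/n_i²), so 1/n_f² − 1/n_i² = 0.02250.
Trying n_f = 4 gives 1/n_i² = 0.04000, i.e. n_i ≈ 5; this pair matches.

n_i = 5, n_f = 4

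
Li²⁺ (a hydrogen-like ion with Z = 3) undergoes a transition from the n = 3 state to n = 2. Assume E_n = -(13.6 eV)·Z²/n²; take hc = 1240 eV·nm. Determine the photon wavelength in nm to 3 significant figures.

72.9 nm

For Z = 3 the level energies scale as Z², so the effective Rydberg energy is 13.6 × 9 = 122.4 eV.
ΔE = 122.4 × (1/2² − 1/3²) = 122.4 × 0.1389 = 17.00 eV.
λ = hc/ΔE = 1240 / 17.00 = 72.9 nm.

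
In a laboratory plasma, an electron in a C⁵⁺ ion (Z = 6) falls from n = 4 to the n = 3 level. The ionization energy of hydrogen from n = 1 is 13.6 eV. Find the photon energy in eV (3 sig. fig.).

23.8 eV

The Bohr energies scale as Z², so for Z = 6: E_n = −489.6/n² eV.
E_4 = −489.6/16 = −30.60 eV and E_3 = −489.6/9 = −54.40 eV.
The photon energy is |E_4 − E_3| = 23.8 eV.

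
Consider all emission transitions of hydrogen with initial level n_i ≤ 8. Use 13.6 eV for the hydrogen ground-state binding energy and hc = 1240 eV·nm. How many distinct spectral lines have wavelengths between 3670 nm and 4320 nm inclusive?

Enumerate all n_i → n_f pairs with 1 ≤ n_f < n_i ≤ 8 and compute λ = 1240 / [13.6·1·(1/n_f² − 1/n_i²)].
Lines falling in [3670, 4320] nm: 8→5 (3741 nm), 5→4 (4052 nm).

2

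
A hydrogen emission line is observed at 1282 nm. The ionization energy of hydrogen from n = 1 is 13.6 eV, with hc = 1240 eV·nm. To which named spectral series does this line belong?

ΔE = 1240/1282 = 0.9672 eV.
This matches 13.6 × (1/3² − 1/5²), so n_f = 3: the Paschen series.

Paschen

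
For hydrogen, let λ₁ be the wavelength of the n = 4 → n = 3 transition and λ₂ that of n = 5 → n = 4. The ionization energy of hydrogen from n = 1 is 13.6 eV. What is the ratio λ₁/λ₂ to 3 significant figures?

λ ∝ 1/ΔE ∝ 1/(1/n_f² − 1/n_i²), and the Z² and hc factors cancel in the ratio.
λ₁/λ₂ = (1/4² − 1/5²)/(1/3² − 1/4²) = 0.02250/0.04861 = 0.463.

0.463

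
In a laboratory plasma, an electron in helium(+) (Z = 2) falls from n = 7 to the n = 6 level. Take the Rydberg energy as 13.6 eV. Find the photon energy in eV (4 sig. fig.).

0.4009 eV

The Bohr energies scale as Z², so for Z = 2: E_n = −54.40/n² eV.
E_7 = −54.40/49 = −1.110 eV and E_6 = −54.40/36 = −1.511 eV.
The photon energy is |E_7 − E_6| = 0.4009 eV.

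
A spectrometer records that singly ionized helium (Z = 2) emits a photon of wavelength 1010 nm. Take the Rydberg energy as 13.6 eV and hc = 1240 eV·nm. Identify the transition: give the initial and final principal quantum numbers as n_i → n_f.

The photon energy is ΔE = hc/λ = 1240 / 1010 = 1.228 eV.
With Z = 2, ΔE = 54.40 × (1/n_f² − 1/n_i²), so 1/n_f² − 1/n_i² = 0.02257.
Trying n_f = 4 gives 1/n_i² = 0.03993, i.e. n_i ≈ 5; this pair matches.

n_i = 5, n_f = 4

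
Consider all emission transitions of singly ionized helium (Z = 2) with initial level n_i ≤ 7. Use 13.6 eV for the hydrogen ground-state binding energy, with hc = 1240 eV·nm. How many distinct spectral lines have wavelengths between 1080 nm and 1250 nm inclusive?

1

Enumerate all n_i → n_f pairs with 1 ≤ n_f < n_i ≤ 7 and compute λ = 1240 / [13.6·4·(1/n_f² − 1/n_i²)].
Lines falling in [1080, 1250] nm: 7→5 (1163 nm).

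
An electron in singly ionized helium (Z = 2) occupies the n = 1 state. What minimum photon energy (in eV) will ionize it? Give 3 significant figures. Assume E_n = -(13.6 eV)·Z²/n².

E_n = −13.6 Z²/n² = −54.40/n² eV for Z = 2.
E_1 = −54.40/1 = −54.4 eV, so ionization (to E = 0) requires 54.4 eV.

54.4 eV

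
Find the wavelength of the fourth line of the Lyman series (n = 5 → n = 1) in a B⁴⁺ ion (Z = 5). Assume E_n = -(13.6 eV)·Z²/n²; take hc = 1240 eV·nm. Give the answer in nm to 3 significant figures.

3.80 nm

The Lyman series terminates on n_f = 1; the fourth line has n_i = 1+4 = 5.
ΔE = 340.0 × (1/1² − 1/5²) = 326.4 eV.
λ = 1240 / 326.4 = 3.80 nm.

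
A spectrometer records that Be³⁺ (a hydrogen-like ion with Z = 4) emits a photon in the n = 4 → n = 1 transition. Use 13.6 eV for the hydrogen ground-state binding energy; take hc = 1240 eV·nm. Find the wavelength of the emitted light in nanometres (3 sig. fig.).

For Z = 4 the level energies scale as Z², so the effective Rydberg energy is 13.6 × 16 = 217.6 eV.
ΔE = 217.6 × (1/1² − 1/4²) = 217.6 × 0.9375 = 204.0 eV.
λ = hc/ΔE = 1240 / 204.0 = 6.08 nm.

6.08 nm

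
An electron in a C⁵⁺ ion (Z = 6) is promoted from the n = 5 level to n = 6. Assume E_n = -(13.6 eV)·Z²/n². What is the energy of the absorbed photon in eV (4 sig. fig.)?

The Bohr energies scale as Z², so for Z = 6: E_n = −489.6/n² eV.
E_6 = −489.6/36 = −13.60 eV and E_5 = −489.6/25 = −19.58 eV.
The photon energy is |E_6 − E_5| = 5.984 eV.

5.984 eV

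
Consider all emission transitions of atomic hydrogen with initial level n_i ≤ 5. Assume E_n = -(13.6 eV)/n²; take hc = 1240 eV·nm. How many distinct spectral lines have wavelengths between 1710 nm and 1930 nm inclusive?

Enumerate all n_i → n_f pairs with 1 ≤ n_f < n_i ≤ 5 and compute λ = 1240 / [13.6·1·(1/n_f² − 1/n_i²)].
Lines falling in [1710, 1930] nm: 4→3 (1876 nm).

1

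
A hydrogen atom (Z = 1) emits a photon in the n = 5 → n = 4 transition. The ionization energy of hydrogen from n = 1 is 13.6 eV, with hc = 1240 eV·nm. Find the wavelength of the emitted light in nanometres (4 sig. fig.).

ΔE = 13.60 × (1/4² − 1/5²) = 13.60 × 0.02250 = 0.3060 eV.
λ = hc/ΔE = 1240 / 0.3060 = 4052 nm.

4052 nm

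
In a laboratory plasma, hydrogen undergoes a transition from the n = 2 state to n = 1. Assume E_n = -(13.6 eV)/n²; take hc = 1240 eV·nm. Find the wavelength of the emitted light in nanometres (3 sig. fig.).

ΔE = 13.60 × (1/1² − 1/2²) = 13.60 × 0.7500 = 10.20 eV.
λ = hc/ΔE = 1240 / 10.20 = 122 nm.
This line belongs to the Lyman series.

122 nm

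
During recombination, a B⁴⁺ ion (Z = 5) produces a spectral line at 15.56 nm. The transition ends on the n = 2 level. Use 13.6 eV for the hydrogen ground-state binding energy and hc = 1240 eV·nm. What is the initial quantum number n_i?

n_i = 8

The photon energy is ΔE = hc/λ = 1240 / 15.56 = 79.69 eV.
With Z = 5, ΔE = 340.0 × (1/n_f² − 1/n_i²), so 1/n_f² − 1/n_i² = 0.2344.
With n_f = 2: 1/n_i² = 1/4 − 0.2344 = 0.01561, so n_i ≈ 8.00.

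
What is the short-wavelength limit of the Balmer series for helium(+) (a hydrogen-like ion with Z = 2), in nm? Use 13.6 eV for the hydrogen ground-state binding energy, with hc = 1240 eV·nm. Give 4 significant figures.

The Balmer series has lower level n_f = 2; the series limit corresponds to n_i → ∞.
ΔE_max = 13.6 × 4 / 2² = 13.60 eV.
λ_min = 1240 / 13.60 = 91.18 nm.

91.18 nm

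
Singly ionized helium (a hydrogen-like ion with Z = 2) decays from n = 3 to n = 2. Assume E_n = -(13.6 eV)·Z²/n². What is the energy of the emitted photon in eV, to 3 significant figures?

The Bohr energies scale as Z², so for Z = 2: E_n = −54.40/n² eV.
E_3 = −54.40/9 = −6.044 eV and E_2 = −54.40/4 = −13.60 eV.
The photon energy is |E_3 − E_2| = 7.56 eV.

7.56 eV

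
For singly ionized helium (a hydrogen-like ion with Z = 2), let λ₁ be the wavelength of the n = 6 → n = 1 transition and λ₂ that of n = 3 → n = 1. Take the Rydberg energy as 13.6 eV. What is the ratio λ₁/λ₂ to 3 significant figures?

0.914

λ ∝ 1/ΔE ∝ 1/(1/n_f² − 1/n_i²), and the Z² and hc factors cancel in the ratio.
λ₁/λ₂ = (1/1² − 1/3²)/(1/1² − 1/6²) = 0.8889/0.9722 = 0.914.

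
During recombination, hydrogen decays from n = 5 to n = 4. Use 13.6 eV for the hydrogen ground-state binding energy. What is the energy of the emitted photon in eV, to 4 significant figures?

0.3060 eV

E_5 = −13.60/25 = −0.5440 eV and E_4 = −13.60/16 = −0.8500 eV.
The photon energy is |E_5 − E_4| = 0.3060 eV.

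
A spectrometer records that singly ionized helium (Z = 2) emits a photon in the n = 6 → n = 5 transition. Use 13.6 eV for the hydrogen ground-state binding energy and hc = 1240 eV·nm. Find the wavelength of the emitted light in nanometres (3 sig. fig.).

For Z = 2 the level energies scale as Z², so the effective Rydberg energy is 13.6 × 4 = 54.40 eV.
ΔE = 54.40 × (1/5² − 1/6²) = 54.40 × 0.01222 = 0.6649 eV.
λ = hc/ΔE = 1240 / 0.6649 = 1860 nm.

1860 nm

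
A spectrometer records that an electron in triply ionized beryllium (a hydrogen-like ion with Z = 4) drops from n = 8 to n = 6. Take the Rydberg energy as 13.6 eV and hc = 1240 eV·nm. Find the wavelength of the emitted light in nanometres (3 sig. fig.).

For Z = 4 the level energies scale as Z², so the effective Rydberg energy is 13.6 × 16 = 217.6 eV.
ΔE = 217.6 × (1/6² − 1/8²) = 217.6 × 0.01215 = 2.644 eV.
λ = hc/ΔE = 1240 / 2.644 = 469 nm.

469 nm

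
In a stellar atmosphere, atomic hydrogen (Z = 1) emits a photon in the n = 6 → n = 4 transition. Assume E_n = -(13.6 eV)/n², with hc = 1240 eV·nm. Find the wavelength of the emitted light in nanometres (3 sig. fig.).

2630 nm

ΔE = 13.60 × (1/4² − 1/6²) = 13.60 × 0.03472 = 0.4722 eV.
λ = hc/ΔE = 1240 / 0.4722 = 2630 nm.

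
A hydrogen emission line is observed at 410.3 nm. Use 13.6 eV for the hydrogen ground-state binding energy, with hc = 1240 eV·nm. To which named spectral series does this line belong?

ΔE = 1240/410.3 = 3.022 eV.
This matches 13.6 × (1/2² − 1/6²), so n_f = 2: the Balmer series.

Balmer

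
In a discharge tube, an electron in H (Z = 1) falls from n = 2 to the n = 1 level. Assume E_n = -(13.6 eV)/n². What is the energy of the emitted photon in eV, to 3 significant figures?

E_2 = −13.60/4 = −3.400 eV and E_1 = −13.60/1 = −13.60 eV.
The photon energy is |E_2 − E_1| = 10.2 eV.

10.2 eV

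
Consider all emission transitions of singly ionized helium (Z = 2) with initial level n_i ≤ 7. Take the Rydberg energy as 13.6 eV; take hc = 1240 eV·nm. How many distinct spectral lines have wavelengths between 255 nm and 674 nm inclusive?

5

Enumerate all n_i → n_f pairs with 1 ≤ n_f < n_i ≤ 7 and compute λ = 1240 / [13.6·4·(1/n_f² − 1/n_i²)].
Lines falling in [255, 674] nm: 6→3 (273.5 nm), 5→3 (320.5 nm), 4→3 (468.9 nm), 7→4 (541.5 nm), 6→4 (656.5 nm).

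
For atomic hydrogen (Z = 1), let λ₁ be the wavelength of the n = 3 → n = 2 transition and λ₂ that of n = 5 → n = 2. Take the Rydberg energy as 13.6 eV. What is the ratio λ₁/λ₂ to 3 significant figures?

1.51

λ ∝ 1/ΔE ∝ 1/(1/n_f² − 1/n_i²), and the Z² and hc factors cancel in the ratio.
λ₁/λ₂ = (1/2² − 1/5²)/(1/2² − 1/3²) = 0.2100/0.1389 = 1.51.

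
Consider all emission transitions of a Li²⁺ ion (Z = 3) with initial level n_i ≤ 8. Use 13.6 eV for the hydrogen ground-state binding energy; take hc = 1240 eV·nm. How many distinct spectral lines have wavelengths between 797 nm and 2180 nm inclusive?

4

Enumerate all n_i → n_f pairs with 1 ≤ n_f < n_i ≤ 8 and compute λ = 1240 / [13.6·9·(1/n_f² − 1/n_i²)].
Lines falling in [797, 2180] nm: 6→5 (828.9 nm), 8→6 (833.6 nm), 7→6 (1375 nm), 8→7 (2118 nm).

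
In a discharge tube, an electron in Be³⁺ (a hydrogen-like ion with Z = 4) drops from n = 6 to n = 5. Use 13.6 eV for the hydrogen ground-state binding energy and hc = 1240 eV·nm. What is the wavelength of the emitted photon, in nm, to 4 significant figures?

466.2 nm

For Z = 4 the level energies scale as Z², so the effective Rydberg energy is 13.6 × 16 = 217.6 eV.
ΔE = 217.6 × (1/5² − 1/6²) = 217.6 × 0.01222 = 2.660 eV.
λ = hc/ΔE = 1240 / 2.660 = 466.2 nm.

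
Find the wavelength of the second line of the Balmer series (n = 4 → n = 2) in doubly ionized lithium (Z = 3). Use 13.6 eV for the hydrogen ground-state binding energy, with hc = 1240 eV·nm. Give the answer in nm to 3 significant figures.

The Balmer series terminates on n_f = 2; the second line has n_i = 2+2 = 4.
ΔE = 122.4 × (1/2² − 1/4²) = 22.95 eV.
λ = 1240 / 22.95 = 54.0 nm.

54.0 nm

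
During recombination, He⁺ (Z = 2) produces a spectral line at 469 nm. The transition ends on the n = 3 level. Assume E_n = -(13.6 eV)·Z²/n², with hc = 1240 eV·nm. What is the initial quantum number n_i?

The photon energy is ΔE = hc/λ = 1240 / 469 = 2.644 eV.
With Z = 2, ΔE = 54.40 × (1/n_f² − 1/n_i²), so 1/n_f² − 1/n_i² = 0.04860.
With n_f = 3: 1/n_i² = 1/9 − 0.04860 = 0.06251, so n_i ≈ 4.00.

n_i = 4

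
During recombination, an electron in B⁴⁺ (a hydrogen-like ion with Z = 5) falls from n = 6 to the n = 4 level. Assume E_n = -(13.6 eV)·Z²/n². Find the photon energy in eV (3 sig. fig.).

The Bohr energies scale as Z², so for Z = 5: E_n = −340.0/n² eV.
E_6 = −340.0/36 = −9.444 eV and E_4 = −340.0/16 = −21.25 eV.
The photon energy is |E_6 − E_4| = 11.8 eV.

11.8 eV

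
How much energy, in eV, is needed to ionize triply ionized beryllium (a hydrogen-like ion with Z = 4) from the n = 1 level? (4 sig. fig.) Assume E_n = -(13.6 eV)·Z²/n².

E_n = −13.6 Z²/n² = −217.6/n² eV for Z = 4.
E_1 = −217.6/1 = −217.6 eV, so ionization (to E = 0) requires 217.6 eV.

217.6 eV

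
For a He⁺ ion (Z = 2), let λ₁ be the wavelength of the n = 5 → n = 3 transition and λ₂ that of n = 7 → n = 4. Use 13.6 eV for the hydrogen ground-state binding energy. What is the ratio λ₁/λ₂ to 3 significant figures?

0.592

λ ∝ 1/ΔE ∝ 1/(1/n_f² − 1/n_i²), and the Z² and hc factors cancel in the ratio.
λ₁/λ₂ = (1/4² − 1/7²)/(1/3² − 1/5²) = 0.04209/0.07111 = 0.592.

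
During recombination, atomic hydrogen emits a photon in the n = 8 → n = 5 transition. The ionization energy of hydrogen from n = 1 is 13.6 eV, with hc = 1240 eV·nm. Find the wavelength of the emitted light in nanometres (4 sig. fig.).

3741 nm

ΔE = 13.60 × (1/5² − 1/8²) = 13.60 × 0.02438 = 0.3315 eV.
λ = hc/ΔE = 1240 / 0.3315 = 3741 nm.
This line belongs to the Pfund series.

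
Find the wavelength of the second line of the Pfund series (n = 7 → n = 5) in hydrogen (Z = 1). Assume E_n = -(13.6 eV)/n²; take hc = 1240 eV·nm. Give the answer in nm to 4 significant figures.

The Pfund series terminates on n_f = 5; the second line has n_i = 5+2 = 7.
ΔE = 13.60 × (1/5² − 1/7²) = 0.2664 eV.
λ = 1240 / 0.2664 = 4654 nm.

4654 nm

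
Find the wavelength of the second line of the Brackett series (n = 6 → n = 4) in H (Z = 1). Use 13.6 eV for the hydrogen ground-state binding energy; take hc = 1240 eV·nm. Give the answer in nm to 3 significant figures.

The Brackett series terminates on n_f = 4; the second line has n_i = 4+2 = 6.
ΔE = 13.60 × (1/4² − 1/6²) = 0.4722 eV.
λ = 1240 / 0.4722 = 2630 nm.

2630 nm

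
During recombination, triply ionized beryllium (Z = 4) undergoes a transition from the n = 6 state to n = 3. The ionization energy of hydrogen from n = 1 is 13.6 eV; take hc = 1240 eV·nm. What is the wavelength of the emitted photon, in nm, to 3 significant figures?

For Z = 4 the level energies scale as Z², so the effective Rydberg energy is 13.6 × 16 = 217.6 eV.
ΔE = 217.6 × (1/3² − 1/6²) = 217.6 × 0.08333 = 18.13 eV.
λ = hc/ΔE = 1240 / 18.13 = 68.4 nm.

68.4 nm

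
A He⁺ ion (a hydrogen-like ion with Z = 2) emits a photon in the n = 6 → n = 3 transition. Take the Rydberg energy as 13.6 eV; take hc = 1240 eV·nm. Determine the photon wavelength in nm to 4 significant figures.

273.5 nm

For Z = 2 the level energies scale as Z², so the effective Rydberg energy is 13.6 × 4 = 54.40 eV.
ΔE = 54.40 × (1/3² − 1/6²) = 54.40 × 0.08333 = 4.533 eV.
λ = hc/ΔE = 1240 / 4.533 = 273.5 nm.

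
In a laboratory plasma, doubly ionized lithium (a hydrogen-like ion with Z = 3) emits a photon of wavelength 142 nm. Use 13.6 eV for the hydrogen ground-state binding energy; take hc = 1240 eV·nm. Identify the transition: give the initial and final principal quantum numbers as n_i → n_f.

n_i = 5, n_f = 3

The photon energy is ΔE = hc/λ = 1240 / 142 = 8.732 eV.
With Z = 3, ΔE = 122.4 × (1/n_f² − 1/n_i²), so 1/n_f² − 1/n_i² = 0.07134.
Trying n_f = 3 gives 1/n_i² = 0.03977, i.e. n_i ≈ 5; this pair matches.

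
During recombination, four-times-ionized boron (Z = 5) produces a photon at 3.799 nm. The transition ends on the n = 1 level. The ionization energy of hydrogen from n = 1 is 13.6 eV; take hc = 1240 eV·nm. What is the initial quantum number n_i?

n_i = 5

The photon energy is ΔE = hc/λ = 1240 / 3.799 = 326.4 eV.
With Z = 5, ΔE = 340.0 × (1/n_f² − 1/n_i²), so 1/n_f² − 1/n_i² = 0.9600.
With n_f = 1: 1/n_i² = 1/1 − 0.9600 = 0.04000, so n_i ≈ 5.00.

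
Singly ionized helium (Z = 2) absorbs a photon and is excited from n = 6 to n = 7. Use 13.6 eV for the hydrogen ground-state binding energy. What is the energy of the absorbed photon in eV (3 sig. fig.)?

0.401 eV

The Bohr energies scale as Z², so for Z = 2: E_n = −54.40/n² eV.
E_7 = −54.40/49 = −1.110 eV and E_6 = −54.40/36 = −1.511 eV.
The photon energy is |E_7 − E_6| = 0.401 eV.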